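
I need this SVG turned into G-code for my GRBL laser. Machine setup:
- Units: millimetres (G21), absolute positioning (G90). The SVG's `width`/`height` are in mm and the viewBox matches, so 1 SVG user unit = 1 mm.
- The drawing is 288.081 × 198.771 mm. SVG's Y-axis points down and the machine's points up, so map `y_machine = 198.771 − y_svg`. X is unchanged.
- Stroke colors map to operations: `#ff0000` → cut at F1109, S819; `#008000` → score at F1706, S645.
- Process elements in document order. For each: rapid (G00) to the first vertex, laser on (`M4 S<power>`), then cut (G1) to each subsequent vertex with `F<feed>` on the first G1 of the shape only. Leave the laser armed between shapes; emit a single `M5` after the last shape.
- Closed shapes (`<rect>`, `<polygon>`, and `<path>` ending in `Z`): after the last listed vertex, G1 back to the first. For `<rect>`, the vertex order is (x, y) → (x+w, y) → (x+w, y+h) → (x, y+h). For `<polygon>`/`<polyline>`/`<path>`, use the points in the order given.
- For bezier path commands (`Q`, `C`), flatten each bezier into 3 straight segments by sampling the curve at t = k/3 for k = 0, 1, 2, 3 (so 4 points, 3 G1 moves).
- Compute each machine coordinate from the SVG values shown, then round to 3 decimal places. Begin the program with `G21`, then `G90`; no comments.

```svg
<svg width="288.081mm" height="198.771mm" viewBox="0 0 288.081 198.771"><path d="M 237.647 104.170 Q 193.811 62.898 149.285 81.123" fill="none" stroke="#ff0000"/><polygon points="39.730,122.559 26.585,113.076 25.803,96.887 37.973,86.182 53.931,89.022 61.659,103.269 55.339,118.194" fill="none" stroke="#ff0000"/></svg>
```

G21
G90
G00 X237.647 Y94.601
M4 S819
G1 X208.346 Y115.505 F1109
G1 X178.892 Y123.187
G1 X149.285 Y117.648
G00 X39.730 Y76.212
M4 S819
G1 X26.585 Y85.695 F1109
G1 X25.803 Y101.884
G1 X37.973 Y112.589
G1 X53.931 Y109.749
G1 X61.659 Y95.502
G1 X55.339 Y80.577
G1 X39.730 Y76.212
M5

Since the viewBox matches the mm dimensions, user units are millimetres directly. The only transform is the Y-flip y_m = 198.771 − y_svg.

Shape 1 is a quadratic bezier drawn with `<path>`. Its stroke #ff0000 means cut at S819, F1109. After flipping Y the toolpath is (237.647,94.601) → (208.346,115.505) → (178.892,123.187) → (149.285,117.648).

Shape 2 is a regular polygon drawn with `<polygon>`. Its stroke #ff0000 means cut at S819, F1109. After flipping Y the toolpath is (39.730,76.212) → (26.585,85.695) → (25.803,101.884) → (37.973,112.589) → (53.931,109.749) → (61.659,95.502) → (55.339,80.577) → (39.730,76.212), returning to the start.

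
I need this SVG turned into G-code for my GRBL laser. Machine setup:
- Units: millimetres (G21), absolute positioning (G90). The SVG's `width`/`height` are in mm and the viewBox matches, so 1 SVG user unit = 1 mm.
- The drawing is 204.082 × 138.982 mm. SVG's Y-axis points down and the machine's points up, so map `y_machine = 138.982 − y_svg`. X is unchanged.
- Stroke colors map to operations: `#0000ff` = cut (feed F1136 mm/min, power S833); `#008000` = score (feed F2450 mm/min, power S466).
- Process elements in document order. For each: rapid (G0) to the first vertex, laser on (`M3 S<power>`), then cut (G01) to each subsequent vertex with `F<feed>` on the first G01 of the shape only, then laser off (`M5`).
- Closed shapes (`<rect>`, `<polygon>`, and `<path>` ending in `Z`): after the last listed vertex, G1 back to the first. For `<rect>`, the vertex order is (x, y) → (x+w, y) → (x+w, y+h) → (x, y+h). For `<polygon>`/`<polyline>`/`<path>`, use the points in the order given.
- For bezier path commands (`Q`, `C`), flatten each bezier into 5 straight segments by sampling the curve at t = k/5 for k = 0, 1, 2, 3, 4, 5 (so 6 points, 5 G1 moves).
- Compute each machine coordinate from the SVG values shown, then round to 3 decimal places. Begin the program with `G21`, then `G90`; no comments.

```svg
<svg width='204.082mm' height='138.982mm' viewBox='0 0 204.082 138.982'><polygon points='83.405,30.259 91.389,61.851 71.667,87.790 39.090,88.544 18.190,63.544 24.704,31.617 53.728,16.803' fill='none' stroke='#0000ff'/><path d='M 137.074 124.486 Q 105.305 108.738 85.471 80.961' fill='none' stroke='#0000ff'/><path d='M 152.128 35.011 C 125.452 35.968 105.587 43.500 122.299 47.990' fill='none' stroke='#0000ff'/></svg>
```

Since the viewBox matches the mm dimensions, user units are millimetres directly. The only transform is the Y-flip y_m = 138.982 − y_svg.

Shape 1 is a regular polygon drawn with `<polygon>`. Its stroke #0000ff means cut at S833, F1136. After flipping Y the toolpath is (83.405,108.723) → (91.389,77.131) → (71.667,51.192) → (39.090,50.438) → (18.190,75.438) → (24.704,107.365) → (53.728,122.179) → (83.405,108.723), returning to the start.

Shape 2 is a quadratic bezier drawn with `<path>`. Its stroke #0000ff means cut at S833, F1136. After flipping Y the toolpath is (137.074,14.496) → (124.844,21.276) → (113.568,29.019) → (103.248,37.724) → (93.882,47.391) → (85.471,58.021).

Shape 3 is a cubic bezier drawn with `<path>`. Its stroke #0000ff means cut at S833, F1136. After flipping Y the toolpath is (152.128,103.971) → (137.178,102.685) → (125.291,100.282) → (117.897,97.225) → (116.423,93.974) → (122.299,90.992).

G21
G90
G0 X83.405 Y108.723
M3 S833
G01 X91.389 Y77.131 F1136
G01 X71.667 Y51.192
G01 X39.090 Y50.438
G01 X18.190 Y75.438
G01 X24.704 Y107.365
G01 X53.728 Y122.179
G01 X83.405 Y108.723
M5
G0 X137.074 Y14.496
M3 S833
G01 X124.844 Y21.276 F1136
G01 X113.568 Y29.019
G01 X103.248 Y37.724
G01 X93.882 Y47.391
G01 X85.471 Y58.021
M5
G0 X152.128 Y103.971
M3 S833
G01 X137.178 Y102.685 F1136
G01 X125.291 Y100.282
G01 X117.897 Y97.225
G01 X116.423 Y93.974
G01 X122.299 Y90.992
M5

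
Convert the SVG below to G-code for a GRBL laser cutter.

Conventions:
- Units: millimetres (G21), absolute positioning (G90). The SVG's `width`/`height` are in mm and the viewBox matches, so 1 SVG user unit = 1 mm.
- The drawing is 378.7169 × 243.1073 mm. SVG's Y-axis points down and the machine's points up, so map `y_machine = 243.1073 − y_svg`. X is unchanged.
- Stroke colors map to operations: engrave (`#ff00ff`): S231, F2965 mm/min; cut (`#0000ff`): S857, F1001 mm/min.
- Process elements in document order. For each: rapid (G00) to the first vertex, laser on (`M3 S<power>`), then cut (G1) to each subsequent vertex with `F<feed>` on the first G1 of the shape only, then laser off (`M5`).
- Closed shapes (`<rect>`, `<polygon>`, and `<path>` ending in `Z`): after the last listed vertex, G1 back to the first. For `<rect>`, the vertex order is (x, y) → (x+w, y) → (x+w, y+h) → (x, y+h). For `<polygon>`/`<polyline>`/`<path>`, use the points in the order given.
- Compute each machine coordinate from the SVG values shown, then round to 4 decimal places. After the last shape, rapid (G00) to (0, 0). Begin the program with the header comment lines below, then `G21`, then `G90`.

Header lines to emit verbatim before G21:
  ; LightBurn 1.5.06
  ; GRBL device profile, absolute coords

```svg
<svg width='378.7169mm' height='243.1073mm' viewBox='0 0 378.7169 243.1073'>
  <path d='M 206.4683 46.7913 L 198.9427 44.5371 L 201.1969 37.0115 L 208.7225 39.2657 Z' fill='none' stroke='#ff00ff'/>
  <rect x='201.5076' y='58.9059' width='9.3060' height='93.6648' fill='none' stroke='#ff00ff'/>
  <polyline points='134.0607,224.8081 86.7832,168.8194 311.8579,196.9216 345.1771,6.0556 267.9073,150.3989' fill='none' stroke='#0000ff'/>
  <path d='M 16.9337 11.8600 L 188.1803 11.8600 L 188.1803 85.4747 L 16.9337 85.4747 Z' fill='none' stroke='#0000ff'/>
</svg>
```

; LightBurn 1.5.06
; GRBL device profile, absolute coords
G21
G90
G00 X206.4683 Y196.3160
M3 S231
G1 X198.9427 Y198.5702 F2965
G1 X201.1969 Y206.0958
G1 X208.7225 Y203.8416
G1 X206.4683 Y196.3160
M5
G00 X201.5076 Y184.2014
M3 S231
G1 X210.8136 Y184.2014 F2965
G1 X210.8136 Y90.5366
G1 X201.5076 Y90.5366
G1 X201.5076 Y184.2014
M5
G00 X134.0607 Y18.2992
M3 S857
G1 X86.7832 Y74.2879 F1001
G1 X311.8579 Y46.1857
G1 X345.1771 Y237.0517
G1 X267.9073 Y92.7084
M5
G00 X16.9337 Y231.2473
M3 S857
G1 X188.1803 Y231.2473 F1001
G1 X188.1803 Y157.6326
G1 X16.9337 Y157.6326
G1 X16.9337 Y231.2473
M5
G00 X0.0000 Y0.0000

1 u = 1 mm; y_m = 243.1073 − y.

[1] `<path>` regular polygon, #ff00ff→engrave S231 F2965: (206.4683,196.3160) → (198.9427,198.5702) → (201.1969,206.0958) → (208.7225,203.8416) → (206.4683,196.3160) (closed)

[2] `<rect>` rectangle, #ff00ff→engrave S231 F2965: (201.5076,184.2014) → (210.8136,184.2014) → (210.8136,90.5366) → (201.5076,90.5366) → (201.5076,184.2014) (closed)

[3] `<polyline>` open polyline, #0000ff→cut S857 F1001: (134.0607,18.2992) → (86.7832,74.2879) → (311.8579,46.1857) → (345.1771,237.0517) → (267.9073,92.7084)

[4] `<path>` rectangle, #0000ff→cut S857 F1001: (16.9337,231.2473) → (188.1803,231.2473) → (188.1803,157.6326) → (16.9337,157.6326) → (16.9337,231.2473) (closed)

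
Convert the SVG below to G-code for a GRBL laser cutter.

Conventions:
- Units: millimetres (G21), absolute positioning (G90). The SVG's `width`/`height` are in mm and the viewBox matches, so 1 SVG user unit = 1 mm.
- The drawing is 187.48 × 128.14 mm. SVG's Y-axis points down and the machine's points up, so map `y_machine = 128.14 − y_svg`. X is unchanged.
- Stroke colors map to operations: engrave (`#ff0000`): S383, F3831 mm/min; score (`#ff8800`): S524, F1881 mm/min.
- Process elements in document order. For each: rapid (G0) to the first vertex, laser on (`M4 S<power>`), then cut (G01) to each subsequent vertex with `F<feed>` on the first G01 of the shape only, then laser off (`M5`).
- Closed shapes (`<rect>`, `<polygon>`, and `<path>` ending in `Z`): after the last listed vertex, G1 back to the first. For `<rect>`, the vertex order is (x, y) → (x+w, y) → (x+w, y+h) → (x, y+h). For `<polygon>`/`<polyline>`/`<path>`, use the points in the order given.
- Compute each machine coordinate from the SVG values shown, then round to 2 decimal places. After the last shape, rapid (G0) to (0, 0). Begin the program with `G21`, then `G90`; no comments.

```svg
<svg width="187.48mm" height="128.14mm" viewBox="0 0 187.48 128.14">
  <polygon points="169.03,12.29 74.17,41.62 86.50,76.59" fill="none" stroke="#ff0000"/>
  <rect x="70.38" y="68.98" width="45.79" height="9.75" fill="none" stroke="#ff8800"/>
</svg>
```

G21
G90
G0 X169.03 Y115.85
M4 S383
G01 X74.17 Y86.52 F3831
G01 X86.50 Y51.55
G01 X169.03 Y115.85
M5
G0 X70.38 Y59.16
M4 S524
G01 X116.17 Y59.16 F1881
G01 X116.17 Y49.41
G01 X70.38 Y49.41
G01 X70.38 Y59.16
M5
G0 X0.00 Y0.00

Since the viewBox matches the mm dimensions, user units are millimetres directly. The only transform is the Y-flip y_m = 128.14 − y_svg.

Shape 1 is a closed polygon drawn with `<polygon>`. Its stroke #ff0000 means engrave at S383, F3831. After flipping Y the toolpath is (169.03,115.85) → (74.17,86.52) → (86.50,51.55) → (169.03,115.85), returning to the start.

Shape 2 is a rectangle drawn with `<rect>`. Its stroke #ff8800 means score at S524, F1881. After flipping Y the toolpath is (70.38,59.16) → (116.17,59.16) → (116.17,49.41) → (70.38,49.41) → (70.38,59.16), returning to the start.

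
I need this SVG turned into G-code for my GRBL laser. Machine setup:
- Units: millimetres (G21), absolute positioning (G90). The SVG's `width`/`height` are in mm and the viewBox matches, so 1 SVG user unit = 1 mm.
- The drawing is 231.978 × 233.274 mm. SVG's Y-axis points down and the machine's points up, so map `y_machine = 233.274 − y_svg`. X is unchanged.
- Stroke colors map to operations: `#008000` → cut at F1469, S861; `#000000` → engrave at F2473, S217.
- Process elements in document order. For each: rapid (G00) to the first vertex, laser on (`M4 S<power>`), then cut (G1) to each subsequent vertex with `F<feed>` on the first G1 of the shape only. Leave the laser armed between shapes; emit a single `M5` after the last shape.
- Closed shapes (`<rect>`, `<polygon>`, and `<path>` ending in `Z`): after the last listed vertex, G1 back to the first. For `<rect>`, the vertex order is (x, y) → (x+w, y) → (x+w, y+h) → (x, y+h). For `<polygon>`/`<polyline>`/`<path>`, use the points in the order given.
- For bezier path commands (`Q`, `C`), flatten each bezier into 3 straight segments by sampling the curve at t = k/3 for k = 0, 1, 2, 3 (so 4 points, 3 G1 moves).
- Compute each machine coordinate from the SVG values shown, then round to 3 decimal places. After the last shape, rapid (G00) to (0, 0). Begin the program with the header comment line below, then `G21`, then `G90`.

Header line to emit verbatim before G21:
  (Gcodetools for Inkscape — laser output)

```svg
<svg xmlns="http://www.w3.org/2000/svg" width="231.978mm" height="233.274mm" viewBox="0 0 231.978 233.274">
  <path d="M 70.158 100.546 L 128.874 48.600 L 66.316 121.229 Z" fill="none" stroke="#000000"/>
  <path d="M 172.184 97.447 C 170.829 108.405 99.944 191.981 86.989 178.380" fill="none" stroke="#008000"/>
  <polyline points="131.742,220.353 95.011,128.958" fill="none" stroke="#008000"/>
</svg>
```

(Gcodetools for Inkscape — laser output)
G21
G90
G00 X70.158 Y132.728
M4 S217
G1 X128.874 Y184.674 F2473
G1 X66.316 Y112.045
G1 X70.158 Y132.728
G00 X172.184 Y135.827
M4 S861
G1 X152.373 Y106.952 F1469
G1 X114.533 Y67.397
G1 X86.989 Y54.894
G00 X131.742 Y12.921
M4 S861
G1 X95.011 Y104.316 F1469
M5
G00 X0.000 Y0.000

Since the viewBox matches the mm dimensions, user units are millimetres directly. The only transform is the Y-flip y_m = 233.274 − y_svg.

Shape 1 is a closed polygon drawn with `<path>`. Its stroke #000000 means engrave at S217, F2473. After flipping Y the toolpath is (70.158,132.728) → (128.874,184.674) → (66.316,112.045) → (70.158,132.728), returning to the start.

Shape 2 is a cubic bezier drawn with `<path>`. Its stroke #008000 means cut at S861, F1469. After flipping Y the toolpath is (172.184,135.827) → (152.373,106.952) → (114.533,67.397) → (86.989,54.894).

Shape 3 is a line segment drawn with `<polyline>`. Its stroke #008000 means cut at S861, F1469. After flipping Y the toolpath is (131.742,12.921) → (95.011,104.316).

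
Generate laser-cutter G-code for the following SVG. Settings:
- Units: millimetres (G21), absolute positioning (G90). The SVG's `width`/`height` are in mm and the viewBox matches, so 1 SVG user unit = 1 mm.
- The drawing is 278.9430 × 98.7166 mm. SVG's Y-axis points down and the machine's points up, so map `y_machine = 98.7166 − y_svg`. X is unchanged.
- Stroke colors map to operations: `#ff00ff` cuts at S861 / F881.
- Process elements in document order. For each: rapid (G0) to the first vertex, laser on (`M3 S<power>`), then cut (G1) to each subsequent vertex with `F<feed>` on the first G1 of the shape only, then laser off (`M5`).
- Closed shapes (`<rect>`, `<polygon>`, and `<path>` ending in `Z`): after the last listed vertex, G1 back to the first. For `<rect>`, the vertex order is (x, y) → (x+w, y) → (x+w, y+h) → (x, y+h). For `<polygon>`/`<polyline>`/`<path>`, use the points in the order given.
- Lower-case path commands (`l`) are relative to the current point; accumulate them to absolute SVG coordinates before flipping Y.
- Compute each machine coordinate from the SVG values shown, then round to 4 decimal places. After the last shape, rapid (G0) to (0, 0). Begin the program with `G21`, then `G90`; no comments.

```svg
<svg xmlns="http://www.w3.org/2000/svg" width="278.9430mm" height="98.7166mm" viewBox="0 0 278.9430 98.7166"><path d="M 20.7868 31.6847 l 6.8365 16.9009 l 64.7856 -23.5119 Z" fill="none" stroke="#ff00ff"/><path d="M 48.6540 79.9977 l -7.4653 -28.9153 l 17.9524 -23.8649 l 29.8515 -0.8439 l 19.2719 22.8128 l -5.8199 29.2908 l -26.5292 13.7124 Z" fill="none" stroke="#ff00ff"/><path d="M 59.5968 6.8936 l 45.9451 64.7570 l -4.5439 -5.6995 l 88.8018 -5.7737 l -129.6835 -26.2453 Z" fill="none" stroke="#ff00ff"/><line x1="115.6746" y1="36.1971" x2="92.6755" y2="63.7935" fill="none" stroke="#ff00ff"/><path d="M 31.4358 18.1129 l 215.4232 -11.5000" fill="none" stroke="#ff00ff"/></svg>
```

viewBox `0 0 278.9430 98.7166` with mm width/height → 1 unit = 1 mm. Flip: y_m = 98.7166 − y_svg.

**Shape 1** — `<path>` closed polygon, stroke `#ff00ff` → cut (S861, F881). Machine vertices: (20.7868,67.0319) → (27.6233,50.1310) → (92.4089,73.6429) → (20.7868,67.0319). Closed: final G1 returns to the first vertex.

**Shape 2** — `<path>` regular polygon, stroke `#ff00ff` → cut (S861, F881). Machine vertices: (48.6540,18.7189) → (41.1887,47.6342) → (59.1411,71.4991) → (88.9926,72.3430) → (108.2645,49.5302) → (102.4446,20.2394) → (75.9154,6.5270) → (48.6540,18.7189). Closed: final G1 returns to the first vertex.

**Shape 3** — `<path>` closed polygon, stroke `#ff00ff` → cut (S861, F881). Machine vertices: (59.5968,91.8230) → (105.5419,27.0660) → (100.9980,32.7655) → (189.7998,38.5392) → (60.1163,64.7845) → (59.5968,91.8230). Closed: final G1 returns to the first vertex.

**Shape 4** — `<line>` line segment, stroke `#ff00ff` → cut (S861, F881). Machine vertices: (115.6746,62.5195) → (92.6755,34.9231). Open path.

**Shape 5** — `<path>` line segment, stroke `#ff00ff` → cut (S861, F881). Machine vertices: (31.4358,80.6037) → (246.8590,92.1037). Open path.

G21
G90
G0 X20.7868 Y67.0319
M3 S861
G1 X27.6233 Y50.1310 F881
G1 X92.4089 Y73.6429
G1 X20.7868 Y67.0319
M5
G0 X48.6540 Y18.7189
M3 S861
G1 X41.1887 Y47.6342 F881
G1 X59.1411 Y71.4991
G1 X88.9926 Y72.3430
G1 X108.2645 Y49.5302
G1 X102.4446 Y20.2394
G1 X75.9154 Y6.5270
G1 X48.6540 Y18.7189
M5
G0 X59.5968 Y91.8230
M3 S861
G1 X105.5419 Y27.0660 F881
G1 X100.9980 Y32.7655
G1 X189.7998 Y38.5392
G1 X60.1163 Y64.7845
G1 X59.5968 Y91.8230
M5
G0 X115.6746 Y62.5195
M3 S861
G1 X92.6755 Y34.9231 F881
M5
G0 X31.4358 Y80.6037
M3 S861
G1 X246.8590 Y92.1037 F881
M5
G0 X0.0000 Y0.0000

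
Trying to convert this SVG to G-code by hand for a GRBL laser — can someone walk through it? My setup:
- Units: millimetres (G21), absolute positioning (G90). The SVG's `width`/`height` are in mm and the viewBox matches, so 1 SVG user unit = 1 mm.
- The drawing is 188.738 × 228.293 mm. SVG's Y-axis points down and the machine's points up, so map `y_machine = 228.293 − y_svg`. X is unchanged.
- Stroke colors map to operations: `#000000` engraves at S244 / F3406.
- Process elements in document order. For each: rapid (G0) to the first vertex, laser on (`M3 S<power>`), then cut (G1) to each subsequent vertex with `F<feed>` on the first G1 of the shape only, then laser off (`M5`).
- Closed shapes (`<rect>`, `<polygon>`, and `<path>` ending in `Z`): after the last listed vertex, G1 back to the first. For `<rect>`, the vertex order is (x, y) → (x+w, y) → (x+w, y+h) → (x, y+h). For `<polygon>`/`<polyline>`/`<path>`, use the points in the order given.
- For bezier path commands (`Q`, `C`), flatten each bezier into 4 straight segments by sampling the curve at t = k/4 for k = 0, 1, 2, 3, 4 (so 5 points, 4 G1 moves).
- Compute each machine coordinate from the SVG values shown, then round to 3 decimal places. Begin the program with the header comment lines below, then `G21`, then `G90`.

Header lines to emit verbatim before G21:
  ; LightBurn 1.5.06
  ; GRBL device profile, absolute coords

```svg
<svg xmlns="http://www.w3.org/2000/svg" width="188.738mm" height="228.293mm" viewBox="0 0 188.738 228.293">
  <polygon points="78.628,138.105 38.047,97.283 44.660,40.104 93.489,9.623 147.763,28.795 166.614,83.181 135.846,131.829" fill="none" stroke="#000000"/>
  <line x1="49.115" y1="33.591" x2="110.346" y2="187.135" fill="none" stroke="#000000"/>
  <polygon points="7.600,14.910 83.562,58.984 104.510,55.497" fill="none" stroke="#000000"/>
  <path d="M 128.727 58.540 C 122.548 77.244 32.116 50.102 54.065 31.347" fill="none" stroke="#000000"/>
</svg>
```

; LightBurn 1.5.06
; GRBL device profile, absolute coords
G21
G90
G0 X78.628 Y90.188
M3 S244
G1 X38.047 Y131.010 F3406
G1 X44.660 Y188.189
G1 X93.489 Y218.670
G1 X147.763 Y199.498
G1 X166.614 Y145.112
G1 X135.846 Y96.464
G1 X78.628 Y90.188
M5
G0 X49.115 Y194.702
M3 S244
G1 X110.346 Y41.158 F3406
M5
G0 X7.600 Y213.383
M3 S244
G1 X83.562 Y169.309 F3406
G1 X104.510 Y172.796
G1 X7.600 Y213.383
M5
G0 X128.727 Y169.753
M3 S244
G1 X111.368 Y163.474 F3406
G1 X80.848 Y169.302
G1 X55.602 Y182.155
G1 X54.065 Y196.946
M5

Since the viewBox matches the mm dimensions, user units are millimetres directly. The only transform is the Y-flip y_m = 228.293 − y_svg.

Shape 1 is a regular polygon drawn with `<polygon>`. Its stroke #000000 means engrave at S244, F3406. After flipping Y the toolpath is (78.628,90.188) → (38.047,131.010) → (44.660,188.189) → (93.489,218.670) → (147.763,199.498) → (166.614,145.112) → (135.846,96.464) → (78.628,90.188), returning to the start.

Shape 2 is a line segment drawn with `<line>`. Its stroke #000000 means engrave at S244, F3406. After flipping Y the toolpath is (49.115,194.702) → (110.346,41.158).

Shape 3 is a closed polygon drawn with `<polygon>`. Its stroke #000000 means engrave at S244, F3406. After flipping Y the toolpath is (7.600,213.383) → (83.562,169.309) → (104.510,172.796) → (7.600,213.383), returning to the start.

Shape 4 is a cubic bezier drawn with `<path>`. Its stroke #000000 means engrave at S244, F3406. After flipping Y the toolpath is (128.727,169.753) → (111.368,163.474) → (80.848,169.302) → (55.602,182.155) → (54.065,196.946).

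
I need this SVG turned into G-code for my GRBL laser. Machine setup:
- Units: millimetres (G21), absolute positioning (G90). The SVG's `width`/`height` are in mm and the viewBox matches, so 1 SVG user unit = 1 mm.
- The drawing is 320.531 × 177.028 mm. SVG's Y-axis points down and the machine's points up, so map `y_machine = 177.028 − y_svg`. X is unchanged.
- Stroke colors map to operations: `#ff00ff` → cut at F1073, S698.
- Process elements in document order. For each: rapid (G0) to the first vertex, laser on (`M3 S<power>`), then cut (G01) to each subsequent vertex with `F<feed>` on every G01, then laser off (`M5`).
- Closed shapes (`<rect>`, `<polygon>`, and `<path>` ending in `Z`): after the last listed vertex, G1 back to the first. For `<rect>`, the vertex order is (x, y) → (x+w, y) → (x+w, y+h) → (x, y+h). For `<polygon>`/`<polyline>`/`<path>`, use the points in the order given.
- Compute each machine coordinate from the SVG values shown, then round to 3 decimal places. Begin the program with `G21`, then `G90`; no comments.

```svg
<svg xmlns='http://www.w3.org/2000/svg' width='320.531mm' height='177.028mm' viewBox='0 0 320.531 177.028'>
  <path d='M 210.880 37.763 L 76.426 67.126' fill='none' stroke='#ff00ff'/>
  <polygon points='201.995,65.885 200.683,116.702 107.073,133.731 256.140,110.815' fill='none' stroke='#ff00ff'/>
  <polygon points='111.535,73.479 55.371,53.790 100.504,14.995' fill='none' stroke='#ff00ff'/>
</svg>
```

G21
G90
G0 X210.880 Y139.265
M3 S698
G01 X76.426 Y109.902 F1073
M5
G0 X201.995 Y111.143
M3 S698
G01 X200.683 Y60.326 F1073
G01 X107.073 Y43.297 F1073
G01 X256.140 Y66.213 F1073
G01 X201.995 Y111.143 F1073
M5
G0 X111.535 Y103.549
M3 S698
G01 X55.371 Y123.238 F1073
G01 X100.504 Y162.033 F1073
G01 X111.535 Y103.549 F1073
M5

viewBox `0 0 320.531 177.028` with mm width/height → 1 unit = 1 mm. Flip: y_m = 177.028 − y_svg.

**Shape 1** — `<path>` line segment, stroke `#ff00ff` → cut (S698, F1073). Machine vertices: (210.880,139.265) → (76.426,109.902). Open path.

**Shape 2** — `<polygon>` closed polygon, stroke `#ff00ff` → cut (S698, F1073). Machine vertices: (201.995,111.143) → (200.683,60.326) → (107.073,43.297) → (256.140,66.213) → (201.995,111.143). Closed: final G1 returns to the first vertex.

**Shape 3** — `<polygon>` regular polygon, stroke `#ff00ff` → cut (S698, F1073). Machine vertices: (111.535,103.549) → (55.371,123.238) → (100.504,162.033) → (111.535,103.549). Closed: final G1 returns to the first vertex.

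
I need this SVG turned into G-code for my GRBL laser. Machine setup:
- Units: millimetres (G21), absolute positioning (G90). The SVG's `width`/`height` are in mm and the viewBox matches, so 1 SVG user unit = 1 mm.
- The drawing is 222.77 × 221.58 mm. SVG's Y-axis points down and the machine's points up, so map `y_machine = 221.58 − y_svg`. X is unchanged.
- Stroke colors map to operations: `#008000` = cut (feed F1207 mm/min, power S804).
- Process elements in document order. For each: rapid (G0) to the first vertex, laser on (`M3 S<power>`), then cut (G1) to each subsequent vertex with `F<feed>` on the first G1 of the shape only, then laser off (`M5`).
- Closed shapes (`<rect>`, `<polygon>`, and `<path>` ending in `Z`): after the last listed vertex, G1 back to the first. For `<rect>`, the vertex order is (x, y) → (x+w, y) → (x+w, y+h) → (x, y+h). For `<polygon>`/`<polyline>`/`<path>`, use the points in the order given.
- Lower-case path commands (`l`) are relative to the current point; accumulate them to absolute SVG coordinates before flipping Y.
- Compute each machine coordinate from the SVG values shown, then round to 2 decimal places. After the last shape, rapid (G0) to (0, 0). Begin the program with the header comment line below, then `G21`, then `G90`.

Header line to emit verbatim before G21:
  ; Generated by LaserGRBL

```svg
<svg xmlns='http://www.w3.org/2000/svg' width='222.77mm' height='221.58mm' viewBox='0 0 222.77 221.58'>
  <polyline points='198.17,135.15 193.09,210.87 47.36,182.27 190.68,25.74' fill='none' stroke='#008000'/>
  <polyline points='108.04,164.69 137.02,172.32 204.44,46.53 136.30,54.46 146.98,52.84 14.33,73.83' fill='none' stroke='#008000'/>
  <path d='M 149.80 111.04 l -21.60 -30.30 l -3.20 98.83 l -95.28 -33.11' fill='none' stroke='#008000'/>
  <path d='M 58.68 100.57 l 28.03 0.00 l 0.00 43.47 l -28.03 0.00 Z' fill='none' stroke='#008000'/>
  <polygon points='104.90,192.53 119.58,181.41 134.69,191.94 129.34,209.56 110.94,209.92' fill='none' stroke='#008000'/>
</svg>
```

; Generated by LaserGRBL
G21
G90
G0 X198.17 Y86.43
M3 S804
G1 X193.09 Y10.71 F1207
G1 X47.36 Y39.31
G1 X190.68 Y195.84
M5
G0 X108.04 Y56.89
M3 S804
G1 X137.02 Y49.26 F1207
G1 X204.44 Y175.05
G1 X136.30 Y167.12
G1 X146.98 Y168.74
G1 X14.33 Y147.75
M5
G0 X149.80 Y110.54
M3 S804
G1 X128.20 Y140.84 F1207
G1 X125.00 Y42.01
G1 X29.72 Y75.12
M5
G0 X58.68 Y121.01
M3 S804
G1 X86.71 Y121.01 F1207
G1 X86.71 Y77.54
G1 X58.68 Y77.54
G1 X58.68 Y121.01
M5
G0 X104.90 Y29.05
M3 S804
G1 X119.58 Y40.17 F1207
G1 X134.69 Y29.64
G1 X129.34 Y12.02
G1 X110.94 Y11.66
G1 X104.90 Y29.05
M5
G0 X0.00 Y0.00

Since the viewBox matches the mm dimensions, user units are millimetres directly. The only transform is the Y-flip y_m = 221.58 − y_svg.

Shape 1 is a open polyline drawn with `<polyline>`. Its stroke #008000 means cut at S804, F1207. After flipping Y the toolpath is (198.17,86.43) → (193.09,10.71) → (47.36,39.31) → (190.68,195.84).

Shape 2 is a open polyline drawn with `<polyline>`. Its stroke #008000 means cut at S804, F1207. After flipping Y the toolpath is (108.04,56.89) → (137.02,49.26) → (204.44,175.05) → (136.30,167.12) → (146.98,168.74) → (14.33,147.75).

Shape 3 is a open polyline drawn with `<path>`. Its stroke #008000 means cut at S804, F1207. After flipping Y the toolpath is (149.80,110.54) → (128.20,140.84) → (125.00,42.01) → (29.72,75.12).

Shape 4 is a rectangle drawn with `<path>`. Its stroke #008000 means cut at S804, F1207. After flipping Y the toolpath is (58.68,121.01) → (86.71,121.01) → (86.71,77.54) → (58.68,77.54) → (58.68,121.01), returning to the start.

Shape 5 is a regular polygon drawn with `<polygon>`. Its stroke #008000 means cut at S804, F1207. After flipping Y the toolpath is (104.90,29.05) → (119.58,40.17) → (134.69,29.64) → (129.34,12.02) → (110.94,11.66) → (104.90,29.05), returning to the start.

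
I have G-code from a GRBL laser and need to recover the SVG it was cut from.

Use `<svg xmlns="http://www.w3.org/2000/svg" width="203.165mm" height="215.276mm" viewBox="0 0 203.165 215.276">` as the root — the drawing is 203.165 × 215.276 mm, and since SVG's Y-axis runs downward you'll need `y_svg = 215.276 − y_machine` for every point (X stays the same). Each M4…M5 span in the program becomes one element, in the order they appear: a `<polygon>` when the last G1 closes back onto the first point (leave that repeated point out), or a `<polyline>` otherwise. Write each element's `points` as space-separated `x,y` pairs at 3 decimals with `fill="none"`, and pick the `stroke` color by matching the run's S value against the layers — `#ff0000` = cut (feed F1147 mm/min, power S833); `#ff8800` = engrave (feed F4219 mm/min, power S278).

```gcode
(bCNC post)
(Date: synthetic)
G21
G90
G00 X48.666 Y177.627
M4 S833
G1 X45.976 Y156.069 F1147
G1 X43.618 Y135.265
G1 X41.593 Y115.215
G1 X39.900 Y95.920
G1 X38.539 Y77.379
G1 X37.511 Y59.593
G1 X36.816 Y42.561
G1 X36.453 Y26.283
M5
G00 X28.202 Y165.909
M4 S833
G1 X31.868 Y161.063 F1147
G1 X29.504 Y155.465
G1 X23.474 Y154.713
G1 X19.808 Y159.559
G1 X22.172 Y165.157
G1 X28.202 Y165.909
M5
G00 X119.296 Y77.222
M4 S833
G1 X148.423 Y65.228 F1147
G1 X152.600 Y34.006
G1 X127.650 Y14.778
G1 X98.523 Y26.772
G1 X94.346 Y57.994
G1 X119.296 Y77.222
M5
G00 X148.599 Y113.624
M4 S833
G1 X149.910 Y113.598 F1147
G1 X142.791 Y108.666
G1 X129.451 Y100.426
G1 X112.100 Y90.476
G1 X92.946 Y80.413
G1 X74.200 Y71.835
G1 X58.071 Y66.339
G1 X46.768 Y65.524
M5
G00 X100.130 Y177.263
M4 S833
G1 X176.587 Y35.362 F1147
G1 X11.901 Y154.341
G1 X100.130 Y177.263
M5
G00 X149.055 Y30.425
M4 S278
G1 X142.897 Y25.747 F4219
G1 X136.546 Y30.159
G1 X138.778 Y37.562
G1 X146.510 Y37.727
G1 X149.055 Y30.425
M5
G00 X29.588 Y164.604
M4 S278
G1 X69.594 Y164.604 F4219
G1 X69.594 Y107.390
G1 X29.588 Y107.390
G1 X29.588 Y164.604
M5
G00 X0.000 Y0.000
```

<svg xmlns="http://www.w3.org/2000/svg" width="203.165mm" height="215.276mm" viewBox="0 0 203.165 215.276">
  <polyline points="48.666,37.649 45.976,59.207 43.618,80.011 41.593,100.061 39.900,119.356 38.539,137.897 37.511,155.683 36.816,172.715 36.453,188.993" fill="none" stroke="#ff0000"/>
  <polygon points="28.202,49.367 31.868,54.213 29.504,59.811 23.474,60.563 19.808,55.717 22.172,50.119" fill="none" stroke="#ff0000"/>
  <polygon points="119.296,138.054 148.423,150.048 152.600,181.270 127.650,200.498 98.523,188.504 94.346,157.282" fill="none" stroke="#ff0000"/>
  <polyline points="148.599,101.652 149.910,101.678 142.791,106.610 129.451,114.850 112.100,124.800 92.946,134.863 74.200,143.441 58.071,148.937 46.768,149.752" fill="none" stroke="#ff0000"/>
  <polygon points="100.130,38.013 176.587,179.914 11.901,60.935" fill="none" stroke="#ff0000"/>
  <polygon points="149.055,184.851 142.897,189.529 136.546,185.117 138.778,177.714 146.510,177.549" fill="none" stroke="#ff8800"/>
  <polygon points="29.588,50.672 69.594,50.672 69.594,107.886 29.588,107.886" fill="none" stroke="#ff8800"/>
</svg>

Each laser-on run becomes one SVG element. Flip Y back into SVG space with y_svg = 215.276 − y_machine.

Run 1: power S833 maps to stroke `#ff0000` (cut). The run is open, so emit a `<polyline>` with points (Y-flipped): 48.666,37.649 45.976,59.207 43.618,80.011 41.593,100.061 39.900,119.356 38.539,137.897 37.511,155.683 36.816,172.715 36.453,188.993.

Run 2: the run's S833 means `#ff0000` (cut). The run returns to its start, so emit a `<polygon>` with points (Y-flipped): 28.202,49.367 31.868,54.213 29.504,59.811 23.474,60.563 19.808,55.717 22.172,50.119.

Run 3: S833 ⇒ cut layer `#ff0000`. The run returns to its start, so emit a `<polygon>` with points (Y-flipped): 119.296,138.054 148.423,150.048 152.600,181.270 127.650,200.498 98.523,188.504 94.346,157.282.

Run 4: the run's S833 means `#ff0000` (cut). The run is open, so emit a `<polyline>` with points (Y-flipped): 148.599,101.652 149.910,101.678 142.791,106.610 129.451,114.850 112.100,124.800 92.946,134.863 74.200,143.441 58.071,148.937 46.768,149.752.

Run 5: the run's S833 means `#ff0000` (cut). The run returns to its start, so emit a `<polygon>` with points (Y-flipped): 100.130,38.013 176.587,179.914 11.901,60.935.

Run 6: power S278 maps to stroke `#ff8800` (engrave). The run returns to its start, so emit a `<polygon>` with points (Y-flipped): 149.055,184.851 142.897,189.529 136.546,185.117 138.778,177.714 146.510,177.549.

Run 7: power S278 maps to stroke `#ff8800` (engrave). The run returns to its start, so emit a `<polygon>` with points (Y-flipped): 29.588,50.672 69.594,50.672 69.594,107.886 29.588,107.886.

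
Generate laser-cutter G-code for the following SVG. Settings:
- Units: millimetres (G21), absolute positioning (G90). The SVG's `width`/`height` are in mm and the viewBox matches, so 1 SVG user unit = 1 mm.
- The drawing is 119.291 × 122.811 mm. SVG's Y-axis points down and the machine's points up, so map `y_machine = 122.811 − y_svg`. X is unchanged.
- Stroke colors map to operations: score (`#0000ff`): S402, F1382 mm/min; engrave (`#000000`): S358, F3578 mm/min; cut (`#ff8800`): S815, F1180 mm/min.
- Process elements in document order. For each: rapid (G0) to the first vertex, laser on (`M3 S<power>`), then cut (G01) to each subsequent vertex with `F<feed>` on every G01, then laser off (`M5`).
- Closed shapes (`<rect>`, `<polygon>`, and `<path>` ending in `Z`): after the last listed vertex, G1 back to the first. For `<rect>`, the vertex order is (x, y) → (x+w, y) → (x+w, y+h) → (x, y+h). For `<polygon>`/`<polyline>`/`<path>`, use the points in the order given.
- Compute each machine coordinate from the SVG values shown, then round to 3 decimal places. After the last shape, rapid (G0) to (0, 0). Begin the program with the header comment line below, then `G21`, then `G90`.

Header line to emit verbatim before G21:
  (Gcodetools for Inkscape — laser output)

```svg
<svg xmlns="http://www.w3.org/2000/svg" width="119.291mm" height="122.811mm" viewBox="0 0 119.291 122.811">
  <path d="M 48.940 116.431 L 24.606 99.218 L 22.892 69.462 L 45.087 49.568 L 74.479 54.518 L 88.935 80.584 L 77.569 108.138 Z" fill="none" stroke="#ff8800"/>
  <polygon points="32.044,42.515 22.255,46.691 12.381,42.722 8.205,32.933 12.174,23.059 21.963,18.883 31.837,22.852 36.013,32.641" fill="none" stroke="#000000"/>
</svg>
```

1 u = 1 mm; y_m = 122.811 − y.

[1] `<path>` regular polygon, #ff8800→cut S815 F1180: (48.940,6.380) → (24.606,23.593) → (22.892,53.349) → (45.087,73.243) → (74.479,68.293) → (88.935,42.227) → (77.569,14.673) → (48.940,6.380) (closed)

[2] `<polygon>` regular polygon, #000000→engrave S358 F3578: (32.044,80.296) → (22.255,76.120) → (12.381,80.089) → (8.205,89.878) → (12.174,99.752) → (21.963,103.928) → (31.837,99.959) → (36.013,90.170) → (32.044,80.296) (closed)

(Gcodetools for Inkscape — laser output)
G21
G90
G0 X48.940 Y6.380
M3 S815
G01 X24.606 Y23.593 F1180
G01 X22.892 Y53.349 F1180
G01 X45.087 Y73.243 F1180
G01 X74.479 Y68.293 F1180
G01 X88.935 Y42.227 F1180
G01 X77.569 Y14.673 F1180
G01 X48.940 Y6.380 F1180
M5
G0 X32.044 Y80.296
M3 S358
G01 X22.255 Y76.120 F3578
G01 X12.381 Y80.089 F3578
G01 X8.205 Y89.878 F3578
G01 X12.174 Y99.752 F3578
G01 X21.963 Y103.928 F3578
G01 X31.837 Y99.959 F3578
G01 X36.013 Y90.170 F3578
G01 X32.044 Y80.296 F3578
M5
G0 X0.000 Y0.000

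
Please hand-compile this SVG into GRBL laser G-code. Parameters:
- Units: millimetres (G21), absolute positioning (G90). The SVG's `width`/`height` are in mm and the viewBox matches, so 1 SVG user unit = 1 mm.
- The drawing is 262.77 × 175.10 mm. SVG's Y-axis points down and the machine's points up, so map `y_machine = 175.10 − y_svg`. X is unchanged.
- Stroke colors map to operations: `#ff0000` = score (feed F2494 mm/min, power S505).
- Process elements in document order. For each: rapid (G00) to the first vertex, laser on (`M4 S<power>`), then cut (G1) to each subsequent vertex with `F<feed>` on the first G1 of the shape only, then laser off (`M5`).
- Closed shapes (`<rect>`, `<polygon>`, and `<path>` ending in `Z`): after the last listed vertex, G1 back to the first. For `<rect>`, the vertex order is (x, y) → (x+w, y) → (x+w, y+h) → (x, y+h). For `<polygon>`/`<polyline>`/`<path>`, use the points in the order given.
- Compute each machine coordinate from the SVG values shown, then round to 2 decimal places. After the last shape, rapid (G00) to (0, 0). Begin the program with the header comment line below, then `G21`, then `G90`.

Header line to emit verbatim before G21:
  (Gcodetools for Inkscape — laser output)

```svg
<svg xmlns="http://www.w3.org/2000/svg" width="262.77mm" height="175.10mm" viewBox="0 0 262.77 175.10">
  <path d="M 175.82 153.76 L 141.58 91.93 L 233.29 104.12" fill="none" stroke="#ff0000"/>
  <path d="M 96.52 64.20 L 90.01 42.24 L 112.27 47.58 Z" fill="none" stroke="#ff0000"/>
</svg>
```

(Gcodetools for Inkscape — laser output)
G21
G90
G00 X175.82 Y21.34
M4 S505
G1 X141.58 Y83.17 F2494
G1 X233.29 Y70.98
M5
G00 X96.52 Y110.90
M4 S505
G1 X90.01 Y132.86 F2494
G1 X112.27 Y127.52
G1 X96.52 Y110.90
M5
G00 X0.00 Y0.00

Since the viewBox matches the mm dimensions, user units are millimetres directly. The only transform is the Y-flip y_m = 175.10 − y_svg.

Shape 1 is a open polyline drawn with `<path>`. Its stroke #ff0000 means score at S505, F2494. After flipping Y the toolpath is (175.82,21.34) → (141.58,83.17) → (233.29,70.98).

Shape 2 is a regular polygon drawn with `<path>`. Its stroke #ff0000 means score at S505, F2494. After flipping Y the toolpath is (96.52,110.90) → (90.01,132.86) → (112.27,127.52) → (96.52,110.90), returning to the start.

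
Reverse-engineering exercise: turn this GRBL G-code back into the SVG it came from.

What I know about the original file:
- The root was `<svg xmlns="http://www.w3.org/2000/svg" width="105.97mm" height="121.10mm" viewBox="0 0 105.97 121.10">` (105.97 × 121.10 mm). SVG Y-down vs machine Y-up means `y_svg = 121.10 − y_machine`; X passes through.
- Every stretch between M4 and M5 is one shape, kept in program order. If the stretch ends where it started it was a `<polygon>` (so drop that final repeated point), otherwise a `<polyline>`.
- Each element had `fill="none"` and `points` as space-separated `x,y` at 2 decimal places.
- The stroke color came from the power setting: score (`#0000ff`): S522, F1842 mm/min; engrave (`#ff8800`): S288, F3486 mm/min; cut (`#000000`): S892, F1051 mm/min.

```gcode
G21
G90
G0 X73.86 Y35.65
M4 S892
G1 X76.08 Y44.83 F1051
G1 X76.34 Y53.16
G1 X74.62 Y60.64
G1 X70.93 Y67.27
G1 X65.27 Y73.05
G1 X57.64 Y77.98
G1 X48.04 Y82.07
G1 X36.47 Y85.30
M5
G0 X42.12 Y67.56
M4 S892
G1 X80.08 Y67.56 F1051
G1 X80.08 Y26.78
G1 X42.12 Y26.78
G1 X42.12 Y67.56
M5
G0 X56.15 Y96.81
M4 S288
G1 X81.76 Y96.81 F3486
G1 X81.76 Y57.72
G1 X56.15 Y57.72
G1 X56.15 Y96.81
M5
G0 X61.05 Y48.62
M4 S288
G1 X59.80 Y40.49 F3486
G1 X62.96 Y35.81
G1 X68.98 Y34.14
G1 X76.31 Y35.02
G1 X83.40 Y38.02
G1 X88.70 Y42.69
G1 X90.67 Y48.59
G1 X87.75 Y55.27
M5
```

<svg xmlns="http://www.w3.org/2000/svg" width="105.97mm" height="121.10mm" viewBox="0 0 105.97 121.10">
  <polyline points="73.86,85.45 76.08,76.27 76.34,67.94 74.62,60.46 70.93,53.83 65.27,48.05 57.64,43.12 48.04,39.03 36.47,35.80" fill="none" stroke="#000000"/>
  <polygon points="42.12,53.54 80.08,53.54 80.08,94.32 42.12,94.32" fill="none" stroke="#000000"/>
  <polygon points="56.15,24.29 81.76,24.29 81.76,63.38 56.15,63.38" fill="none" stroke="#ff8800"/>
  <polyline points="61.05,72.48 59.80,80.61 62.96,85.29 68.98,86.96 76.31,86.08 83.40,83.08 88.70,78.41 90.67,72.51 87.75,65.83" fill="none" stroke="#ff8800"/>
</svg>

Each laser-on run becomes one SVG element. Flip Y back into SVG space with y_svg = 121.10 − y_machine.

Run 1: the run's S892 means `#000000` (cut). The run is open, so emit a `<polyline>` with points (Y-flipped): 73.86,85.45 76.08,76.27 76.34,67.94 74.62,60.46 70.93,53.83 65.27,48.05 57.64,43.12 48.04,39.03 36.47,35.80.

Run 2: power S892 maps to stroke `#000000` (cut). The run returns to its start, so emit a `<polygon>` with points (Y-flipped): 42.12,53.54 80.08,53.54 80.08,94.32 42.12,94.32.

Run 3: power S288 maps to stroke `#ff8800` (engrave). The run returns to its start, so emit a `<polygon>` with points (Y-flipped): 56.15,24.29 81.76,24.29 81.76,63.38 56.15,63.38.

Run 4: S288 ⇒ engrave layer `#ff8800`. The run is open, so emit a `<polyline>` with points (Y-flipped): 61.05,72.48 59.80,80.61 62.96,85.29 68.98,86.96 76.31,86.08 83.40,83.08 88.70,78.41 90.67,72.51 87.75,65.83.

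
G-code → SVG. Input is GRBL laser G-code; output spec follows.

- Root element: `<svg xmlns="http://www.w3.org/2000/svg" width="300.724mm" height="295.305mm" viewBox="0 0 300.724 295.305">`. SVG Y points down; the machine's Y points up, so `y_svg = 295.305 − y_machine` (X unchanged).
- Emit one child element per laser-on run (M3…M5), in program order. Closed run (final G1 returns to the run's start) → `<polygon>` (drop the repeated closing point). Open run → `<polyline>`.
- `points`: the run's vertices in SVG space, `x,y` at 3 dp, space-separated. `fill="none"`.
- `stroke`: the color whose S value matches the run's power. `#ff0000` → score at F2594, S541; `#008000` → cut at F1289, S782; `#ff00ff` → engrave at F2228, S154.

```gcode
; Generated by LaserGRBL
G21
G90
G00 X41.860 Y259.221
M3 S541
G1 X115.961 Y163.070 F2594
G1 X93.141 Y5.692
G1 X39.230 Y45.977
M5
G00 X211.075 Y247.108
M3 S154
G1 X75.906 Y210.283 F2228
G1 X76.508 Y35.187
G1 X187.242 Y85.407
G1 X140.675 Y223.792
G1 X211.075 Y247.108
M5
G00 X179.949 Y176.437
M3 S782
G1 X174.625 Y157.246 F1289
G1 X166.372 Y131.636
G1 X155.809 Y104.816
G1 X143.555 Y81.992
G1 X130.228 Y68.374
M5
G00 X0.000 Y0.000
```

<svg xmlns="http://www.w3.org/2000/svg" width="300.724mm" height="295.305mm" viewBox="0 0 300.724 295.305">
  <polyline points="41.860,36.084 115.961,132.235 93.141,289.613 39.230,249.328" fill="none" stroke="#ff0000"/>
  <polygon points="211.075,48.197 75.906,85.022 76.508,260.118 187.242,209.898 140.675,71.513" fill="none" stroke="#ff00ff"/>
  <polyline points="179.949,118.868 174.625,138.059 166.372,163.669 155.809,190.489 143.555,213.313 130.228,226.931" fill="none" stroke="#008000"/>
</svg>

Machine Y-up, SVG Y-down with viewBox height 295.305, so y_svg = 295.305 − y_machine; X carries over.

Run 1: S541 ⇒ score layer `#ff0000`. The run is open, so emit a `<polyline>` with points (Y-flipped): 41.860,36.084 115.961,132.235 93.141,289.613 39.230,249.328.

Run 2: S154 ⇒ engrave layer `#ff00ff`. The run returns to its start, so emit a `<polygon>` with points (Y-flipped): 211.075,48.197 75.906,85.022 76.508,260.118 187.242,209.898 140.675,71.513.

Run 3: the run's S782 means `#008000` (cut). The run is open, so emit a `<polyline>` with points (Y-flipped): 179.949,118.868 174.625,138.059 166.372,163.669 155.809,190.489 143.555,213.313 130.228,226.931.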